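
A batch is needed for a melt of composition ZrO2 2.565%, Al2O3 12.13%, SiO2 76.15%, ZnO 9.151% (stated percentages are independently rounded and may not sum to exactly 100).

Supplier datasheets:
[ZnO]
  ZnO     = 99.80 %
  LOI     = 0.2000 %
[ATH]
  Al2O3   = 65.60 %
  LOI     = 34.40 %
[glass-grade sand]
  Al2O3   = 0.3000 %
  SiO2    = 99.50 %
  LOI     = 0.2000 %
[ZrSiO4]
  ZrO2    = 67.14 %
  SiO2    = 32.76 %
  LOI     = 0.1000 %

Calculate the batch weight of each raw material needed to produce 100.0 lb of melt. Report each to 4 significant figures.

Batch per 100.0 lb melt:
  ZnO: 9.169 lb
  ATH: 18.15 lb
  glass-grade sand: 75.27 lb
  ZrSiO4: 3.820 lb
Total batch = 106.4 lb; LOI loss = 6.416 lb; yield = 93.97%

The working math maintains exact precision in all steps — values along the way are shown rounded to 4 significant figures in the working. Exactly one rounding lands on each reported value. The derived quantities (the yield, the four compositions, ignition loss, net glass mass, the totals) are rebuilt from the batch weights for 100.0 lb of glass in full precision, exactly as printed in the problem or the answer.
Oxide-by-oxide targets in 100.0 lb melt:
  ZrO2: 2.565% × 100.0 = 2.565 lb
  Al2O3: 12.13% × 100.0 = 12.13 lb
  SiO2: 76.15% × 100.0 = 76.15 lb
  ZnO: 9.151% × 100.0 = 9.151 lb
Oxide-by-oxide audit working from each reported weight, on the stated basis (target by target, the sums agree modulo rounding of the values):
  ZrO2: 3.820·0.6714 = 2.565 lb (target 2.565 lb)
  Al2O3: 18.15·0.6560 + 75.27·0.003000 = 12.13 lb (target 12.13 lb)
  SiO2: 75.27·0.9950 + 3.820·0.3276 = 76.15 lb (target 76.15 lb)
  ZnO: 9.169·0.9980 = 9.151 lb (target 9.151 lb)
Glass mass check: batch Σ − ignition loss = 99.99 lb (targets for the oxides total 100.0 lb; versus the stated basis of 100.0 lb — a pure rounding effect).
Summing the batch: Σ batch = 106.4 lb; LOI removed, Σ of batch·LOI: 6.416 lb; yield, glass over the total, = 93.97%.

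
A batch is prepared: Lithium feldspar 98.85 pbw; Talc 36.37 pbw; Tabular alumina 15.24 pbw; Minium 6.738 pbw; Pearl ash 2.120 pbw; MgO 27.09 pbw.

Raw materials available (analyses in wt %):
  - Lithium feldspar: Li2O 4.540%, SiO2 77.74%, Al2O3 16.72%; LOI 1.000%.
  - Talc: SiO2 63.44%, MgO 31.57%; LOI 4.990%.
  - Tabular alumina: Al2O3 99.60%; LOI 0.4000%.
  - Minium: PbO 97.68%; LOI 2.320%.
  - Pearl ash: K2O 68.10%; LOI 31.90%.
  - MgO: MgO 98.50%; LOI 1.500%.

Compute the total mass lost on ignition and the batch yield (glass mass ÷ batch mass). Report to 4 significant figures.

LOI loss = 4.103 pbw; glass = 182.3 pbw; yield = 97.80%

Mid-chain values appear rounded to four significant figures across the worked steps; full float precision is carried at each step — exactly one rounding lands on every reported number. Derived quantities are re-derived in exact precision (LOI, six oxide percentages, totals, net glass mass, the yield) starting from the weights at 182.3 pbw of glass as set out in problem or answer.
Each material's LOI contribution:
  Lithium feldspar: 98.85 × 0.01000 = 0.9885 pbw
  Talc: 36.37 × 0.04990 = 1.815 pbw
  Tabular alumina: 15.24 × 0.004000 = 0.06096 pbw
  Minium: 6.738 × 0.02320 = 0.1563 pbw
  Pearl ash: 2.120 × 0.3190 = 0.6763 pbw
  MgO: 27.09 × 0.01500 = 0.4063 pbw
Total LOI = 4.103 pbw
Glass = batch − LOI = 186.4 − 4.103 = 182.3 pbw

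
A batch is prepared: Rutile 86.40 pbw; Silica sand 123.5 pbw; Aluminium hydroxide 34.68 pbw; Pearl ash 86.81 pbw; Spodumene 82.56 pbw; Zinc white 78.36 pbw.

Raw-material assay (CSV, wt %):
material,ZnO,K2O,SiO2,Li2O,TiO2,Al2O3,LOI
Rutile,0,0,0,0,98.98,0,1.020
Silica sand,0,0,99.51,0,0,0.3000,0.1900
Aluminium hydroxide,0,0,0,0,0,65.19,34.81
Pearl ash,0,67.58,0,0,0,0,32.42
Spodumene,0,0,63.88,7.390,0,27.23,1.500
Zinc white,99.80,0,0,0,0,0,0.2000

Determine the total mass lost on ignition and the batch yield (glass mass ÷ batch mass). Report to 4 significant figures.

All internal work keeps full float precision from start to finish; rounding to four significant digits applies to every working value as displayed; each reported number includes exactly one rounding. All derived quantities (ignition loss, yield, glass mass, six oxide percentages, the totals) are re-derived using the weight values for 449.6 pbw of glass at full float precision, as they appear in question or answer.
Each material's LOI contribution:
  Rutile: 86.40 × 0.01020 = 0.8813 pbw
  Silica sand: 123.5 × 0.001900 = 0.2346 pbw
  Aluminium hydroxide: 34.68 × 0.3481 = 12.07 pbw
  Pearl ash: 86.81 × 0.3242 = 28.14 pbw
  Spodumene: 82.56 × 0.01500 = 1.238 pbw
  Zinc white: 78.36 × 0.002000 = 0.1567 pbw
Total LOI = 42.73 pbw
Glass = batch − LOI = 492.3 − 42.73 = 449.6 pbw

LOI loss = 42.73 pbw; glass = 449.6 pbw; yield = 91.32%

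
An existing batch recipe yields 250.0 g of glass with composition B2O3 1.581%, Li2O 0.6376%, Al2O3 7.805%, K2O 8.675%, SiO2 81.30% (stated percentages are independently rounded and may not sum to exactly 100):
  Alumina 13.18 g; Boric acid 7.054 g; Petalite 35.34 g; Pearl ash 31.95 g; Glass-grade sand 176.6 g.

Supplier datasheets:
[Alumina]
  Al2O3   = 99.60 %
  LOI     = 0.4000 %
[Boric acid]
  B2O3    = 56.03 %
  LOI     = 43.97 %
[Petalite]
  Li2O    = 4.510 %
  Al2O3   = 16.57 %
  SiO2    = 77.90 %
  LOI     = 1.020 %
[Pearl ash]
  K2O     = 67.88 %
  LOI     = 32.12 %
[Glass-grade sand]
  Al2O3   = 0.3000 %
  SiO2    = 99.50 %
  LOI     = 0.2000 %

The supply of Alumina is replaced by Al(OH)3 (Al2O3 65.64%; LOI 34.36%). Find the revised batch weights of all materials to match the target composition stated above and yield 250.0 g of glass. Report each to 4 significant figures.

Revised batch per 250.0 g glass:
  Al(OH)3: 20.00 g
  Boric acid: 7.054 g
  Petalite: 35.34 g
  Pearl ash: 31.95 g
  Glass-grade sand: 176.6 g
Total batch = 270.9 g; LOI loss = 20.95 g

Every computation maintains exact precision through every step. Working values appear rounded off to 4 significant figures as written — every reported figure carries a single rounding; all derived quantities are carried at full float precision (the totals, the yield, net glass mass, five oxide percentages, ignition loss) using the weight values on 250.0 g of glass, as they appear in the problem or the answer.
Target masses of each oxide per 250.0 g glass:
  B2O3: 1.581% × 250.0 = 3.952 g
  Li2O: 0.6376% × 250.0 = 1.594 g
  Al2O3: 7.805% × 250.0 = 19.51 g
  K2O: 8.675% × 250.0 = 21.69 g
  SiO2: 81.30% × 250.0 = 203.2 g
Checking each oxide sum from the weights as reported, at the basis given (target by target, the sums agree once rounding is allowed for):
  B2O3: 7.054·0.5603 = 3.952 g (target 3.952 g)
  Li2O: 35.34·0.04510 = 1.594 g (target 1.594 g)
  Al2O3: 20.00·0.6564 + 35.34·0.1657 + 176.6·0.003000 = 19.51 g (target 19.51 g)
  K2O: 31.95·0.6788 = 21.69 g (target 21.69 g)
  SiO2: 35.34·0.7790 + 176.6·0.9950 = 203.2 g (target 203.2 g)
The glass-mass cross-check: total charge less LOI = 250.0 g (the targets, summed, come to 250.0 g; basis as stated: 250.0 g — rounding explains the deltas).
Summing the batch: Σ batch = 270.9 g; loss to ignition Σ batch·LOI = 20.95 g; as yield: glass ÷ batch → 92.27%.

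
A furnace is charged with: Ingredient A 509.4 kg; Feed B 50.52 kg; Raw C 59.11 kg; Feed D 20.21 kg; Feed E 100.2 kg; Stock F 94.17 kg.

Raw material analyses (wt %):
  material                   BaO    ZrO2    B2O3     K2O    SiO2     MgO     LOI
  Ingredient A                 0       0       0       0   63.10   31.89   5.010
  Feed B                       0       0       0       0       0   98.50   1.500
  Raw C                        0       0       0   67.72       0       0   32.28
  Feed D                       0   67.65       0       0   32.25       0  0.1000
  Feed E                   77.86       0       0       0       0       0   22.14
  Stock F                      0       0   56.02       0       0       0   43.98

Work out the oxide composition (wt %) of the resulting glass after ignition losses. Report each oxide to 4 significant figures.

Glass mass = 724.6 kg (batch 833.6 − LOI 109.0).
Composition: BaO 10.77%, ZrO2 1.887%, B2O3 7.280%, K2O 5.524%, SiO2 45.26%, MgO 29.29%

All internal work runs at full precision at each step. Mid-chain values are shown rounded to 4 significant figures in the working; a single rounding completes every reported result — all derived quantities are recomputed in full float precision (yield, totals, LOI, the six compositions, net glass mass) using the weight values for 724.6 kg of glass, as set out in problem or answer.
Per-oxide mass from batch:
  BaO: 100.2·0.7786 = 78.02 kg
  ZrO2: 20.21·0.6765 = 13.67 kg
  B2O3: 94.17·0.5602 = 52.75 kg
  K2O: 59.11·0.6772 = 40.03 kg
  SiO2: 509.4·0.6310 + 20.21·0.3225 = 327.9 kg
  MgO: 509.4·0.3189 + 50.52·0.9850 = 212.2 kg
LOI: 509.4·0.05010 + 50.52·0.01500 + 59.11·0.3228 + 20.21·0.001000 + 100.2·0.2214 + 94.17·0.4398 = 109.0 kg
Glass mass = batch − LOI = 833.6 − 109.0 = 724.6 kg (the oxide masses sum to this)
percent by weight: oxide/glass ×100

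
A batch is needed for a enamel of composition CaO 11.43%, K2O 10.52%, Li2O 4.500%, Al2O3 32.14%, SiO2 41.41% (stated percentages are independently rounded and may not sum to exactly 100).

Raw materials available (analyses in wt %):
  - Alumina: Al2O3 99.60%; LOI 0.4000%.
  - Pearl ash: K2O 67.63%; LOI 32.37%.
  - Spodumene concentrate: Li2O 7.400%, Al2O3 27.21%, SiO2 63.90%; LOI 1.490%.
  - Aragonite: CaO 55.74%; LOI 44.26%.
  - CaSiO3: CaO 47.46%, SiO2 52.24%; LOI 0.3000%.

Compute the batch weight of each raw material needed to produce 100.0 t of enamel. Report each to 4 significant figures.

Batch per 100.0 t enamel:
  Alumina: 15.66 t
  Pearl ash: 15.56 t
  Spodumene concentrate: 60.81 t
  Aragonite: 16.35 t
  CaSiO3: 4.885 t
Total batch = 113.3 t; LOI loss = 13.26 t; yield = 88.30%

Exact precision is kept from start to finish; intermediates are displayed, with 4-significant-figure rounding, at each printed step. Exactly one rounding goes into each reported figure. The derived quantities, including LOI, the five compositions, yield, net glass mass, totals, are rebuilt using the weight values at 100.0 t of glass at full float precision, as given in the problem or the answer.
The oxide mass targets at 100.0 t enamel:
  CaO: 11.43% × 100.0 = 11.43 t
  K2O: 10.52% × 100.0 = 10.52 t
  Li2O: 4.500% × 100.0 = 4.500 t
  Al2O3: 32.14% × 100.0 = 32.14 t
  SiO2: 41.41% × 100.0 = 41.41 t
A balance pass over the oxides, working from each reported weight, for the quoted basis mass (sums match the target masses once rounding is allowed for):
  CaO: 16.35·0.5574 + 4.885·0.4746 = 11.43 t (target 11.43 t)
  K2O: 15.56·0.6763 = 10.52 t (target 10.52 t)
  Li2O: 60.81·0.07400 = 4.500 t (target 4.500 t)
  Al2O3: 15.66·0.9960 + 60.81·0.2721 = 32.14 t (target 32.14 t)
  SiO2: 60.81·0.6390 + 4.885·0.5224 = 41.41 t (target 41.41 t)
Glass-mass closure: whole batch net of LOI = 100.0 t (the Σ of target masses is 100.0 t; against the stated basis, 100.0 t — differing by rounding only).
Adding the batch up: Σ batch = 113.3 t; LOI loss = Σ batch·LOI = 13.26 t; yield = glass ÷ total batch = 88.30%.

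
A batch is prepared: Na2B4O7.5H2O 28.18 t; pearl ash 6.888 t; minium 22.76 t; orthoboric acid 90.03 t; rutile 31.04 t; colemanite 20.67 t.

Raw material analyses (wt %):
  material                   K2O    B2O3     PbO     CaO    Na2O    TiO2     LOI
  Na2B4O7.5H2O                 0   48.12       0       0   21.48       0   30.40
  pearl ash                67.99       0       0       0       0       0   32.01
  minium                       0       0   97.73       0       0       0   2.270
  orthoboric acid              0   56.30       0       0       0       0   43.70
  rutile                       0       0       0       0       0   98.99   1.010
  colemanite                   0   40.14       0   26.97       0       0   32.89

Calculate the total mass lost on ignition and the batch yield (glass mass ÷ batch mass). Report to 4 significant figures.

LOI loss = 57.74 t; glass = 141.8 t; yield = 71.07%

The intermediate values appear, with 4-significant-digit rounding, when written out; full float precision is maintained in every operation; exactly one rounding is applied to each reported figure — the derived quantities (the yield, the six compositions, glass mass, LOI, totals) are re-derived starting from the weights at 141.8 t of glass in exact precision, as given in the problem or the answer.
Material-by-material LOI:
  Na2B4O7.5H2O: 28.18 × 0.3040 = 8.567 t
  pearl ash: 6.888 × 0.3201 = 2.205 t
  minium: 22.76 × 0.02270 = 0.5167 t
  orthoboric acid: 90.03 × 0.4370 = 39.34 t
  rutile: 31.04 × 0.01010 = 0.3135 t
  colemanite: 20.67 × 0.3289 = 6.798 t
Total LOI = 57.74 t
Glass = batch − LOI = 199.6 − 57.74 = 141.8 t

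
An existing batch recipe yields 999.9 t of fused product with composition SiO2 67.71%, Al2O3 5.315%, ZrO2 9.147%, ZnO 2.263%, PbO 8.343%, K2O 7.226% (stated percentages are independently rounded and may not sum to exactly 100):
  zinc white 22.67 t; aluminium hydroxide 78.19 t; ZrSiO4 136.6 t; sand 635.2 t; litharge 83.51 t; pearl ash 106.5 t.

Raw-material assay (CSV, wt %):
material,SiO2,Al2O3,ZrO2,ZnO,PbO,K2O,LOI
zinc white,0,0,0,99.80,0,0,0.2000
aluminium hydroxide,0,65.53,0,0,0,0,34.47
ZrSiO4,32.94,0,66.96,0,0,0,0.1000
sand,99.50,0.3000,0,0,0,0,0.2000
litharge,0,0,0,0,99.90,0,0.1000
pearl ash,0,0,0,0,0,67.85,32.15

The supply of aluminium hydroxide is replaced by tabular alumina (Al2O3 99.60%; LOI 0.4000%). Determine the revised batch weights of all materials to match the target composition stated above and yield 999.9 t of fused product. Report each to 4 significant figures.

Revised batch per 999.9 t fused product:
  zinc white: 22.67 t
  tabular alumina: 51.44 t
  ZrSiO4: 136.6 t
  sand: 635.2 t
  litharge: 83.51 t
  pearl ash: 106.5 t
Total batch = 1036 t; LOI loss = 35.98 t

Every computation runs at full float precision end to end. Mid-chain values are shown rounded to four significant digits as written; exactly one rounding goes into each reported number; the derived quantities (LOI, glass mass, the yield, the totals, six oxide percentages) are computed in full float precision from the batch weights for 999.9 t of glass, as quoted within the question or the answer.
Target masses of each oxide per 999.9 t fused product:
  SiO2: 67.71% × 999.9 = 677.0 t
  Al2O3: 5.315% × 999.9 = 53.14 t
  ZrO2: 9.147% × 999.9 = 91.46 t
  ZnO: 2.263% × 999.9 = 22.63 t
  PbO: 8.343% × 999.9 = 83.42 t
  K2O: 7.226% × 999.9 = 72.25 t
Mass-balance tally per oxide using the reported weights, versus the basis set out (every target is met by its sum inside rounding margins):
  SiO2: 136.6·0.3294 + 635.2·0.9950 = 677.0 t (target 677.0 t)
  Al2O3: 51.44·0.9960 + 635.2·0.003000 = 53.14 t (target 53.14 t)
  ZrO2: 136.6·0.6696 = 91.47 t (target 91.46 t)
  ZnO: 22.67·0.9980 = 22.62 t (target 22.63 t)
  PbO: 83.51·0.9990 = 83.43 t (target 83.42 t)
  K2O: 106.5·0.6785 = 72.26 t (target 72.25 t)
Glass mass check: batch total minus LOI = 999.9 t (summing oxide targets gives 999.9 t; with the basis standing at 999.9 t — differing by rounding only).
Summing the batch: Σ batch = 1036 t; loss to ignition Σ batch·LOI = 35.98 t; the yield ratio, glass ÷ batch: 96.53%.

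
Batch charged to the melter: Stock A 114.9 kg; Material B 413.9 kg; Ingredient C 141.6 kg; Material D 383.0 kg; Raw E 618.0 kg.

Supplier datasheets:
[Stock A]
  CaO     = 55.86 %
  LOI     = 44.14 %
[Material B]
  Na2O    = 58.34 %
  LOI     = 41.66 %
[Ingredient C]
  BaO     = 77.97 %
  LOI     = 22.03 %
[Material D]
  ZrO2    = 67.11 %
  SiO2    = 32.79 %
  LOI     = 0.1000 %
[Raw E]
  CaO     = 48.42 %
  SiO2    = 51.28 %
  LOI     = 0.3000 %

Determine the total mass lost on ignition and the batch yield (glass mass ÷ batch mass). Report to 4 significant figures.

LOI loss = 256.6 kg; glass = 1415 kg; yield = 84.65%

Intermediates are displayed rounded to four significant digits alongside each step. All internal work holds full float precision end to end. Each reported value receives exactly one rounding — derived quantities (net glass mass, yield, totals, ignition loss, the five compositions) are carried starting from the weights on 1415 kg of glass in full precision as written in problem or answer.
Ignition loss by material:
  Stock A: 114.9 × 0.4414 = 50.72 kg
  Material B: 413.9 × 0.4166 = 172.4 kg
  Ingredient C: 141.6 × 0.2203 = 31.19 kg
  Material D: 383.0 × 0.001000 = 0.3830 kg
  Raw E: 618.0 × 0.003000 = 1.854 kg
Total LOI = 256.6 kg
Glass = batch − LOI = 1671 − 256.6 = 1415 kg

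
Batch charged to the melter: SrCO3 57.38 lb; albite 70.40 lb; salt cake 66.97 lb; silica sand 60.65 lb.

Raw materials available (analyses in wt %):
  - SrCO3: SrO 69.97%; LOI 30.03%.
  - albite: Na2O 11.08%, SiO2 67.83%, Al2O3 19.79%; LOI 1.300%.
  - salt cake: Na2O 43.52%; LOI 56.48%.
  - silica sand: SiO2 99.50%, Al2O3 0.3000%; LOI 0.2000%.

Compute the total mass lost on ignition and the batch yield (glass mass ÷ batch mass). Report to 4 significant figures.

LOI loss = 56.09 lb; glass = 199.3 lb; yield = 78.04%

All arithmetic carries full float precision at each step — mid-chain values are displayed rounded off to 4 significant figures in the working — every reported result is rounded once only. The derived quantities (four oxide percentages, glass mass, totals, the yield, ignition loss) are rebuilt starting from the weights on 199.3 lb of glass in full float precision, exactly as printed in the problem or answer text.
Per-material ignition loss:
  SrCO3: 57.38 × 0.3003 = 17.23 lb
  albite: 70.40 × 0.01300 = 0.9152 lb
  salt cake: 66.97 × 0.5648 = 37.82 lb
  silica sand: 60.65 × 0.002000 = 0.1213 lb
Total LOI = 56.09 lb
Glass = batch − LOI = 255.4 − 56.09 = 199.3 lb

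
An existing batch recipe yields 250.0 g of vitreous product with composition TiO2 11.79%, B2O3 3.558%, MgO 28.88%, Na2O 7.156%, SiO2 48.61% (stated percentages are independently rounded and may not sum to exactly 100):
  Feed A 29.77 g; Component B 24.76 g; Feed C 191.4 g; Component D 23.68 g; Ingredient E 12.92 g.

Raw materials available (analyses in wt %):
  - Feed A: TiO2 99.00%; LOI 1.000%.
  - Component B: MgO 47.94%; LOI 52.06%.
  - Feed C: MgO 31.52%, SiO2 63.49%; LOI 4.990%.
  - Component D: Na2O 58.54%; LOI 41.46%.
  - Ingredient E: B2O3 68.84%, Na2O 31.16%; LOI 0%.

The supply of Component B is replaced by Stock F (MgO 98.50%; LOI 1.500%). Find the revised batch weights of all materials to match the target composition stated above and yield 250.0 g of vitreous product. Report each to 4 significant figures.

Each numeric step runs at full precision throughout — working values are printed, rounded to 4 significant digits, on the page. Each reported figure undergoes a single rounding; derived quantities, which include yield, LOI, totals, net glass mass, the five compositions, are rebuilt at full float precision, as given in either problem or answer, starting from the weights at 250.0 g of glass.
Oxide-by-oxide targets in 250.0 g vitreous product:
  TiO2: 11.79% × 250.0 = 29.48 g
  B2O3: 3.558% × 250.0 = 8.895 g
  MgO: 28.88% × 250.0 = 72.20 g
  Na2O: 7.156% × 250.0 = 17.89 g
  SiO2: 48.61% × 250.0 = 121.5 g
Oxide-by-oxide audit working from each reported weight, at the basis given (sum by sum, the targets are met net of answer rounding effects):
  TiO2: 29.77·0.9900 = 29.47 g (target 29.48 g)
  B2O3: 12.92·0.6884 = 8.894 g (target 8.895 g)
  MgO: 12.05·0.9850 + 191.4·0.3152 = 72.20 g (target 72.20 g)
  Na2O: 23.68·0.5854 + 12.92·0.3116 = 17.89 g (target 17.89 g)
  SiO2: 191.4·0.6349 = 121.5 g (target 121.5 g)
Glass-mass sanity pass: the batch minus its LOI: 250.0 g (per-oxide target masses sum to 250.0 g; with the basis standing at 250.0 g — deltas are rounding alone).
Batch total: Σ batch = 269.8 g; Σ batch·LOI gives LOI loss = 19.85 g; glass ÷ batch gives a yield of 92.64%.

Revised batch per 250.0 g vitreous product:
  Feed A: 29.77 g
  Stock F: 12.05 g
  Feed C: 191.4 g
  Component D: 23.68 g
  Ingredient E: 12.92 g
Total batch = 269.8 g; LOI loss = 19.85 g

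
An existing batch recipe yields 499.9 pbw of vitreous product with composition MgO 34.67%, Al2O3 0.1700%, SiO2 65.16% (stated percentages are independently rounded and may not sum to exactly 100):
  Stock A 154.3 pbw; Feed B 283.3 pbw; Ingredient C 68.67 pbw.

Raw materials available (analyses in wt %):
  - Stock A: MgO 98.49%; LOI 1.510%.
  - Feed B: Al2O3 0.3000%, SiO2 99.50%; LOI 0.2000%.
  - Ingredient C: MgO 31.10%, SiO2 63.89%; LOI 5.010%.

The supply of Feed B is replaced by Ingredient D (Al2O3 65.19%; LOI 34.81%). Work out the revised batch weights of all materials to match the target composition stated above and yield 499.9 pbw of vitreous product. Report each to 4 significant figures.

Revised batch per 499.9 pbw vitreous product:
  Stock A: 14.98 pbw
  Ingredient D: 1.304 pbw
  Ingredient C: 509.8 pbw
Total batch = 526.1 pbw; LOI loss = 26.22 pbw

The whole derivation runs at full float precision through the solve. Intermediates appear, with 4-significant-digit rounding, across the worked steps — each reported figure takes a single rounding. The derived quantities are re-derived from the weighed amounts per 499.9 pbw of glass in full float precision (yield, the three compositions, net glass mass, totals, LOI) as given in either problem or answer.
Oxide-by-oxide targets in 499.9 pbw vitreous product:
  MgO: 34.67% × 499.9 = 173.3 pbw
  Al2O3: 0.1700% × 499.9 = 0.8498 pbw
  SiO2: 65.16% × 499.9 = 325.7 pbw
A balance pass over the oxides, with the batch weights as given, for the quoted basis mass (oxide sums agree with the targets within answer rounding):
  MgO: 14.98·0.9849 + 509.8·0.3110 = 173.3 pbw (target 173.3 pbw)
  Al2O3: 1.304·0.6519 = 0.8501 pbw (target 0.8498 pbw)
  SiO2: 509.8·0.6389 = 325.7 pbw (target 325.7 pbw)
Mass balance on the glass: net batch after ignition = 499.9 pbw (the Σ of target masses is 499.9 pbw; versus the stated basis of 499.9 pbw — any gap is answer rounding).
Total batch = Σ batch = 526.1 pbw; LOI loss = Σ batch·LOI = 26.22 pbw; as yield: glass ÷ batch → 95.02%.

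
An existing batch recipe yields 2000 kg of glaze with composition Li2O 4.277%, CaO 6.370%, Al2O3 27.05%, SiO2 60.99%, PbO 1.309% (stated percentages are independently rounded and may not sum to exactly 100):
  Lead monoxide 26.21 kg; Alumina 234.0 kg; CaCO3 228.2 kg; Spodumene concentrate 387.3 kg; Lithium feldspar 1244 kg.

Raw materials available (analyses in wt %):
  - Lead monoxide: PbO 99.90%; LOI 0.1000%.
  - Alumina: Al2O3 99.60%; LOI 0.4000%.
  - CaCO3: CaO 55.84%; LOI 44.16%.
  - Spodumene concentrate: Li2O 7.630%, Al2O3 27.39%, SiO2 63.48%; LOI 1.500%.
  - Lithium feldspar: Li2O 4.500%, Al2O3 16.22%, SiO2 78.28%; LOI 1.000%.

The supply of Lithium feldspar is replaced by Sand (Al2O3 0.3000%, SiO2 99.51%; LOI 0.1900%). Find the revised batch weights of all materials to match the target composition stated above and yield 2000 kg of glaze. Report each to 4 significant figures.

Revised batch per 2000 kg glaze:
  Lead monoxide: 26.21 kg
  Alumina: 233.3 kg
  CaCO3: 228.2 kg
  Spodumene concentrate: 1121 kg
  Sand: 510.6 kg
Total batch = 2119 kg; LOI loss = 119.5 kg

The whole derivation maintains exact precision throughout — working values are shown, with 4-significant-digit rounding, as written — a single rounding produces every reported number — derived quantities (five oxide percentages, yield, ignition loss, glass mass, the totals) are carried at full float precision using the weight values per 2000 kg of glass as written in either problem or answer.
Oxide-by-oxide targets in 2000 kg glaze:
  Li2O: 4.277% × 2000 = 85.54 kg
  CaO: 6.370% × 2000 = 127.4 kg
  Al2O3: 27.05% × 2000 = 541.0 kg
  SiO2: 60.99% × 2000 = 1220 kg
  PbO: 1.309% × 2000 = 26.18 kg
Verifying the oxide balance on the weights just shown, against the basis in use (target by target, the sums agree inside rounding margins):
  Li2O: 1121·0.07630 = 85.53 kg (target 85.54 kg)
  CaO: 228.2·0.5584 = 127.4 kg (target 127.4 kg)
  Al2O3: 233.3·0.9960 + 1121·0.2739 + 510.6·0.003000 = 540.9 kg (target 541.0 kg)
  SiO2: 1121·0.6348 + 510.6·0.9951 = 1220 kg (target 1220 kg)
  PbO: 26.21·0.9990 = 26.18 kg (target 26.18 kg)
The glass-mass cross-check: total batch − LOI = 2000 kg (the Σ of target masses is 2000 kg; against the stated basis, 2000 kg — rounding explains the deltas).
Batch grand total — Σ batch = 2119 kg; the LOI term Σ batch·LOI equals 119.5 kg; yield, glass over the total, = 94.36%.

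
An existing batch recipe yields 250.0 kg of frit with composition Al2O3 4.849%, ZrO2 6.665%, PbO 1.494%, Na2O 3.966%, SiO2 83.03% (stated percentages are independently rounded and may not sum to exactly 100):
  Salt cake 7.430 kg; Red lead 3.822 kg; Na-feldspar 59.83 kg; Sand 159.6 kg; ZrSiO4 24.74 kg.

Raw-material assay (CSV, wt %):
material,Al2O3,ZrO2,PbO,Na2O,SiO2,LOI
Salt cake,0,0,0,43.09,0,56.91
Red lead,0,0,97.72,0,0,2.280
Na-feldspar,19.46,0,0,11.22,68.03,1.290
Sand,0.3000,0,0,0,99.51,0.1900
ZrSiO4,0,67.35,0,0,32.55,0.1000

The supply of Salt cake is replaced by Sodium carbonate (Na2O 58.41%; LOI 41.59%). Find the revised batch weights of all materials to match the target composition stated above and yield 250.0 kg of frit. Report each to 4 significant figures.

Revised batch per 250.0 kg frit:
  Sodium carbonate: 5.481 kg
  Red lead: 3.822 kg
  Na-feldspar: 59.83 kg
  Sand: 159.6 kg
  ZrSiO4: 24.74 kg
Total batch = 253.5 kg; LOI loss = 3.466 kg

The intermediate values appear rounded to four significant figures on the page; the working math runs at exact precision through the solve. Every reported value is rounded just once; all derived quantities (the yield, glass mass, LOI, the totals, the five compositions) are computed at full precision from the batch weights on 250.0 kg of glass as quoted within the question or the answer.
Per-oxide target masses for 250.0 kg frit:
  Al2O3: 4.849% × 250.0 = 12.12 kg
  ZrO2: 6.665% × 250.0 = 16.66 kg
  PbO: 1.494% × 250.0 = 3.735 kg
  Na2O: 3.966% × 250.0 = 9.915 kg
  SiO2: 83.03% × 250.0 = 207.6 kg
Sums-versus-targets review per the reported batch figures, against the basis in use (every target is met by its sum once rounding is allowed for):
  Al2O3: 59.83·0.1946 + 159.6·0.003000 = 12.12 kg (target 12.12 kg)
  ZrO2: 24.74·0.6735 = 16.66 kg (target 16.66 kg)
  PbO: 3.822·0.9772 = 3.735 kg (target 3.735 kg)
  Na2O: 5.481·0.5841 + 59.83·0.1122 = 9.914 kg (target 9.915 kg)
  SiO2: 59.83·0.6803 + 159.6·0.9951 + 24.74·0.3255 = 207.6 kg (target 207.6 kg)
Consistency of the glass mass: net batch after ignition = 250.0 kg (per-oxide target masses sum to 250.0 kg; stated basis 250.0 kg — gaps are rounding artifacts).
Adding the batch up: Σ batch = 253.5 kg; LOI removed, Σ of batch·LOI: 3.466 kg; yield = glass ÷ total batch = 98.63%.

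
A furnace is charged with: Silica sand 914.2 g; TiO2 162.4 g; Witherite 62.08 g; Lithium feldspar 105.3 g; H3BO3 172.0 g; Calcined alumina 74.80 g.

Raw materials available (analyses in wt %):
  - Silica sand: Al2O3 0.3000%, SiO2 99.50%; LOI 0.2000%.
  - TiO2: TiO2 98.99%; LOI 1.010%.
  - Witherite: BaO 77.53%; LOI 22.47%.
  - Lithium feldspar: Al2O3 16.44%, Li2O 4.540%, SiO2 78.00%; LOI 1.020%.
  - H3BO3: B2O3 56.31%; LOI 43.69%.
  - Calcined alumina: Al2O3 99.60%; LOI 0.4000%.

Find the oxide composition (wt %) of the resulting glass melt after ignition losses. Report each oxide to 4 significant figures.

Glass mass = 1397 g (batch 1491 − LOI 93.94).
Composition: TiO2 11.51%, Al2O3 6.769%, B2O3 6.934%, BaO 3.446%, Li2O 0.3422%, SiO2 71.00%

Rounding to 4 significant digits extends to each in-between result as displayed; all internal work maintains full float precision at each step. Each reported number carries a single rounding; the derived quantities (net glass mass, totals, the six compositions, ignition loss, yield) are carried at exact precision from the weighed amounts at 1397 g of glass, exactly as printed in question or answer.
Per-oxide mass from batch:
  TiO2: 162.4·0.9899 = 160.8 g
  Al2O3: 914.2·0.003000 + 105.3·0.1644 + 74.80·0.9960 = 94.55 g
  B2O3: 172.0·0.5631 = 96.85 g
  BaO: 62.08·0.7753 = 48.13 g
  Li2O: 105.3·0.04540 = 4.781 g
  SiO2: 914.2·0.9950 + 105.3·0.7800 = 991.8 g
LOI: 914.2·0.002000 + 162.4·0.01010 + 62.08·0.2247 + 105.3·0.01020 + 172.0·0.4369 + 74.80·0.004000 = 93.94 g
Net of LOI, the glass mass = 1491 − 93.94 = 1397 g (matching Σ of the oxides)
each wt % is 100 × oxide ÷ glass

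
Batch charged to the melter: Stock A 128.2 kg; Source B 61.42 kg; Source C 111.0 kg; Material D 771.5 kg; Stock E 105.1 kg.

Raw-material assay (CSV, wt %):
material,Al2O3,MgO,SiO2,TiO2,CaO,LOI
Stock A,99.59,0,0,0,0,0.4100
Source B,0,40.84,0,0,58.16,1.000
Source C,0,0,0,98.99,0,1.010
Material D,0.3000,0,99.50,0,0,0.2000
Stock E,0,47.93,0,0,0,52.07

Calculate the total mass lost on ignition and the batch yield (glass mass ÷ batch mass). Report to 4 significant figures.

Mid-chain values are displayed rounded off to 4 significant figures when written out — all internal work runs at full float precision in every operation. Exactly one rounding goes into each reported result. All derived quantities, including the five compositions, the totals, LOI, glass mass, yield, are computed from the weighed amounts for 1119 kg of glass in full precision, as written in question or answer.
Each material's LOI contribution:
  Stock A: 128.2 × 0.004100 = 0.5256 kg
  Source B: 61.42 × 0.01000 = 0.6142 kg
  Source C: 111.0 × 0.01010 = 1.121 kg
  Material D: 771.5 × 0.002000 = 1.543 kg
  Stock E: 105.1 × 0.5207 = 54.73 kg
Total LOI = 58.53 kg
Glass = batch − LOI = 1177 − 58.53 = 1119 kg

LOI loss = 58.53 kg; glass = 1119 kg; yield = 95.03%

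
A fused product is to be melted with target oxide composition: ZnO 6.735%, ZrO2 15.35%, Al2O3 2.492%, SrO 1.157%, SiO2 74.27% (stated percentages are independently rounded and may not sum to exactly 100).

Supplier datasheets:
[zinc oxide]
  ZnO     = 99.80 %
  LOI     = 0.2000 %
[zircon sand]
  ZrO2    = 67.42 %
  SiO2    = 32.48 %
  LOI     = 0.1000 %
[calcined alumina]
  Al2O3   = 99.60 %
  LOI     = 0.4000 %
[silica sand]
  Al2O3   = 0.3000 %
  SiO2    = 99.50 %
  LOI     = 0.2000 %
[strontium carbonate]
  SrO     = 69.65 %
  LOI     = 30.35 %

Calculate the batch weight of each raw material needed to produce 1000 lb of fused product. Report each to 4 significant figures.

All arithmetic runs at full float precision from first step to last; intermediates are printed rounded to four significant digits when written out — each reported number takes a single rounding; the derived quantities (net glass mass, the yield, the five compositions, LOI, totals) are carried from the weighed amounts on 1000 lb of glass at exact precision, as written in problem or answer.
Oxide mass targets, per 1000 lb fused product:
  ZnO: 6.735% × 1000 = 67.35 lb
  ZrO2: 15.35% × 1000 = 153.5 lb
  Al2O3: 2.492% × 1000 = 24.92 lb
  SrO: 1.157% × 1000 = 11.57 lb
  SiO2: 74.27% × 1000 = 742.7 lb
Sums-versus-targets review working from each reported weight, versus the basis set out (summed amounts equal target values inside rounding margins):
  ZnO: 67.48·0.9980 = 67.35 lb (target 67.35 lb)
  ZrO2: 227.7·0.6742 = 153.5 lb (target 153.5 lb)
  Al2O3: 23.00·0.9960 + 672.1·0.003000 = 24.92 lb (target 24.92 lb)
  SrO: 16.61·0.6965 = 11.57 lb (target 11.57 lb)
  SiO2: 227.7·0.3248 + 672.1·0.9950 = 742.7 lb (target 742.7 lb)
Auditing the glass mass value: batch Σ − ignition loss = 1000 lb (the targets, summed, come to 1000 lb; the stated basis being 1000 lb — differing by rounding only).
Batch total: Σ batch = 1007 lb; LOI loss = Σ batch·LOI = 6.840 lb; yield = glass ÷ total batch = 99.32%.

Batch per 1000 lb fused product:
  zinc oxide: 67.48 lb
  zircon sand: 227.7 lb
  calcined alumina: 23.00 lb
  silica sand: 672.1 lb
  strontium carbonate: 16.61 lb
Total batch = 1007 lb; LOI loss = 6.840 lb; yield = 99.32%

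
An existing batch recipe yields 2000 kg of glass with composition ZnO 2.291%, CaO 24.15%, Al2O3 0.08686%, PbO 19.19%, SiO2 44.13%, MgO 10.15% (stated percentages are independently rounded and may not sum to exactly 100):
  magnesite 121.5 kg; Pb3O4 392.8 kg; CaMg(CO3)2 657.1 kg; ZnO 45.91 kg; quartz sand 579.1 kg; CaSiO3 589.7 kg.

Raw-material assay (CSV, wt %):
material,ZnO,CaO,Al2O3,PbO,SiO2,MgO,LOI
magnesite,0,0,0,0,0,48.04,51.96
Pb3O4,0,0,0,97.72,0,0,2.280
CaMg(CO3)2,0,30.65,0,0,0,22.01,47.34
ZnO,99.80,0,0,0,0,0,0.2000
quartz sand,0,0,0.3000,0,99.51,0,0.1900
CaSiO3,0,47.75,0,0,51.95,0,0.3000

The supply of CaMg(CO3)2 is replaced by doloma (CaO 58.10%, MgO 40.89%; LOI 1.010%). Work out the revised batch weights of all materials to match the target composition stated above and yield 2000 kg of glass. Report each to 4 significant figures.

Values along the way are printed rounded off to 4 significant digits between the steps. The working math carries full float precision from start to finish; every reported result is rounded exactly once; all derived quantities are recomputed starting from the weights for 2000 kg of glass in full float precision (six oxide percentages, totals, ignition loss, yield, glass mass) exactly as printed in either problem or answer.
Target masses of each oxide per 2000 kg glass:
  ZnO: 2.291% × 2000 = 45.82 kg
  CaO: 24.15% × 2000 = 483.0 kg
  Al2O3: 0.08686% × 2000 = 1.737 kg
  PbO: 19.19% × 2000 = 383.8 kg
  SiO2: 44.13% × 2000 = 882.6 kg
  MgO: 10.15% × 2000 = 203.0 kg
Checking each oxide sum on the weights just shown, per the basis as stated (target by target, the sums agree exact up to rounding of places):
  ZnO: 45.91·0.9980 = 45.82 kg (target 45.82 kg)
  CaO: 346.6·0.5810 + 589.7·0.4775 = 483.0 kg (target 483.0 kg)
  Al2O3: 579.1·0.003000 = 1.737 kg (target 1.737 kg)
  PbO: 392.8·0.9772 = 383.8 kg (target 383.8 kg)
  SiO2: 579.1·0.9951 + 589.7·0.5195 = 882.6 kg (target 882.6 kg)
  MgO: 127.5·0.4804 + 346.6·0.4089 = 203.0 kg (target 203.0 kg)
Auditing the glass mass value: total batch − LOI = 2000 kg (the Σ of target masses is 2000 kg; basis as stated: 2000 kg — gaps are rounding artifacts).
Batch grand total — Σ batch = 2082 kg; ignition loss, Σ(batch × LOI) = 81.67 kg; as yield: glass ÷ batch → 96.08%.

Revised batch per 2000 kg glass:
  magnesite: 127.5 kg
  Pb3O4: 392.8 kg
  doloma: 346.6 kg
  ZnO: 45.91 kg
  quartz sand: 579.1 kg
  CaSiO3: 589.7 kg
Total batch = 2082 kg; LOI loss = 81.67 kg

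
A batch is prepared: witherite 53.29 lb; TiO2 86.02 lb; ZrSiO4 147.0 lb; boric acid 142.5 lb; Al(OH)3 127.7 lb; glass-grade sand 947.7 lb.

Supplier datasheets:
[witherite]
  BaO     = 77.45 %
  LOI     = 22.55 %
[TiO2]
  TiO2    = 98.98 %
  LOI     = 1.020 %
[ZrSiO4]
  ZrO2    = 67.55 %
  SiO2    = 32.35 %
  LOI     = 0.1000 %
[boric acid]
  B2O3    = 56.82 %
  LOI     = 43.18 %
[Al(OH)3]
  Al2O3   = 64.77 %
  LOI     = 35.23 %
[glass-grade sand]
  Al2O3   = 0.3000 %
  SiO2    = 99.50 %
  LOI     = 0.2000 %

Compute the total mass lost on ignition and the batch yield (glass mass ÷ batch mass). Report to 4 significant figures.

Working values are displayed with 4-significant-figure rounding in the working — all internal work carries full float precision end to end — every reported value takes a single rounding; derived quantities (the yield, the six compositions, LOI, net glass mass, the totals) are carried in full float precision from the batch weights per 1383 lb of glass as set out in the question or the answer.
Loss on ignition, line by line:
  witherite: 53.29 × 0.2255 = 12.02 lb
  TiO2: 86.02 × 0.01020 = 0.8774 lb
  ZrSiO4: 147.0 × 0.001000 = 0.1470 lb
  boric acid: 142.5 × 0.4318 = 61.53 lb
  Al(OH)3: 127.7 × 0.3523 = 44.99 lb
  glass-grade sand: 947.7 × 0.002000 = 1.895 lb
Total LOI = 121.5 lb
Glass = batch − LOI = 1504 − 121.5 = 1383 lb

LOI loss = 121.5 lb; glass = 1383 lb; yield = 91.93%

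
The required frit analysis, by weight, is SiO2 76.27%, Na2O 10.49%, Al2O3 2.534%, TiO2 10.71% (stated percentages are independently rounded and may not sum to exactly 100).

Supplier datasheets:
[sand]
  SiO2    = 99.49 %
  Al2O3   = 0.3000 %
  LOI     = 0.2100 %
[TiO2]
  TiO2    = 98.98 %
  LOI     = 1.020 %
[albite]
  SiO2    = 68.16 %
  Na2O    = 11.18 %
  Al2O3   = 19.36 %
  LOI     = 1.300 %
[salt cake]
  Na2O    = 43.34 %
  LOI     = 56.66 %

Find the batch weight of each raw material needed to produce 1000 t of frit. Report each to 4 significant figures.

Batch per 1000 t frit:
  sand: 684.2 t
  TiO2: 108.2 t
  albite: 120.3 t
  salt cake: 211.0 t
Total batch = 1124 t; LOI loss = 123.7 t; yield = 89.00%

Working values appear rounded off to 4 significant digits at each printed step — the whole derivation maintains full precision from first step to last — every reported value carries a single rounding; the derived quantities are computed in full float precision (four oxide percentages, net glass mass, ignition loss, totals, yield) starting from the weights per 1000 t of glass, as quoted within the question or the answer.
Target oxide masses per 1000 t frit:
  SiO2: 76.27% × 1000 = 762.7 t
  Na2O: 10.49% × 1000 = 104.9 t
  Al2O3: 2.534% × 1000 = 25.34 t
  TiO2: 10.71% × 1000 = 107.1 t
Checking each oxide sum given the weights on record, under the basis named above (each sum matches its target mass modulo rounding of the values):
  SiO2: 684.2·0.9949 + 120.3·0.6816 = 762.7 t (target 762.7 t)
  Na2O: 120.3·0.1118 + 211.0·0.4334 = 104.9 t (target 104.9 t)
  Al2O3: 684.2·0.003000 + 120.3·0.1936 = 25.34 t (target 25.34 t)
  TiO2: 108.2·0.9898 = 107.1 t (target 107.1 t)
Mass balance on the glass: whole batch net of LOI = 1000 t (summing oxide targets gives 1000 t; versus the stated basis of 1000 t — any gap is answer rounding).
Batch grand total — Σ batch = 1124 t; the LOI term Σ batch·LOI equals 123.7 t; yield = glass ÷ total batch = 89.00%.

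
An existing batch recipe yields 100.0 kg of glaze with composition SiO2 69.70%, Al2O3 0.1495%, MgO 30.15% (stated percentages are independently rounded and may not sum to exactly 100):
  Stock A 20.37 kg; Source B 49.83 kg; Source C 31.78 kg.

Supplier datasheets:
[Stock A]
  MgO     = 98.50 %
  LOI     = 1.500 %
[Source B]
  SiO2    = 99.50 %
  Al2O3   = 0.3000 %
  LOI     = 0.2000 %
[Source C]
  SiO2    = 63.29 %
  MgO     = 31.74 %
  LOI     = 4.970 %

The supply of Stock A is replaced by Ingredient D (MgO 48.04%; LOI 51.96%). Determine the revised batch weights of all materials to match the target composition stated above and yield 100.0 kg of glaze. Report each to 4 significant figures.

Revised batch per 100.0 kg glaze:
  Ingredient D: 41.76 kg
  Source B: 49.83 kg
  Source C: 31.78 kg
Total batch = 123.4 kg; LOI loss = 23.38 kg

Each numeric step holds full precision in all steps. Mid-chain values are displayed with 4-significant-digit rounding as written; every reported figure is rounded only once. All derived quantities (net glass mass, three oxide percentages, the yield, LOI, totals) are rebuilt starting from the weights per 100.0 kg of glass in full float precision exactly as printed in question or answer.
The oxide mass targets at 100.0 kg glaze:
  SiO2: 69.70% × 100.0 = 69.70 kg
  Al2O3: 0.1495% × 100.0 = 0.1495 kg
  MgO: 30.15% × 100.0 = 30.15 kg
Verifying the oxide balance applying the batch weights above, under the basis named above (delivered sums recover each target exact up to rounding of places):
  SiO2: 49.83·0.9950 + 31.78·0.6329 = 69.69 kg (target 69.70 kg)
  Al2O3: 49.83·0.003000 = 0.1495 kg (target 0.1495 kg)
  MgO: 41.76·0.4804 + 31.78·0.3174 = 30.15 kg (target 30.15 kg)
Mass balance on the glass: batch total minus LOI = 99.99 kg (oxide target masses add up to 100.0 kg; basis as stated: 100.0 kg — gaps are rounding artifacts).
Batch total: Σ batch = 123.4 kg; LOI loss = Σ batch·LOI = 23.38 kg; glass ÷ batch gives a yield of 81.05%.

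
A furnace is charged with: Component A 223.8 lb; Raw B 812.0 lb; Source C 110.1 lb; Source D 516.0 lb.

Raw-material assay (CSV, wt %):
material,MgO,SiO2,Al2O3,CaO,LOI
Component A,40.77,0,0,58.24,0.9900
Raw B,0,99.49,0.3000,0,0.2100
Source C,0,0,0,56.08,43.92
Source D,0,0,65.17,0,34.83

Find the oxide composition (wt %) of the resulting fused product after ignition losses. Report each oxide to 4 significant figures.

Glass mass = 1430 lb (batch 1662 − LOI 232.0).
Composition: MgO 6.381%, SiO2 56.50%, Al2O3 23.69%, CaO 13.43%

Each numeric step holds full float precision at all times; working values are displayed rounded to four significant digits as written; each reported value undergoes a single rounding; all derived quantities are rebuilt in full float precision (four oxide percentages, net glass mass, ignition loss, totals, yield) from the batch weights for 1430 lb of glass, as given in the problem or answer text.
Per-oxide mass from batch:
  MgO: 223.8·0.4077 = 91.24 lb
  SiO2: 812.0·0.9949 = 807.9 lb
  Al2O3: 812.0·0.003000 + 516.0·0.6517 = 338.7 lb
  CaO: 223.8·0.5824 + 110.1·0.5608 = 192.1 lb
LOI: 223.8·0.009900 + 812.0·0.002100 + 110.1·0.4392 + 516.0·0.3483 = 232.0 lb
Net of LOI, the glass mass = 1662 − 232.0 = 1430 lb (the oxide masses sum to this)
each oxide over glass, ×100, is wt %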